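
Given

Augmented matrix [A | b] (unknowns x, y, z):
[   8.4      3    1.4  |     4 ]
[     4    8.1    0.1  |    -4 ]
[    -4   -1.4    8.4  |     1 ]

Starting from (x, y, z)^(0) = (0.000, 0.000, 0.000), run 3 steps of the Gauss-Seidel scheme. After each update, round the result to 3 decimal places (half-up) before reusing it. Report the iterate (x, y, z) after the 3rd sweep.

(0.725, -0.856, 0.322)

Iteration 1:
  x = (4 - (3)·0.000 - (1.4)·0.000) / (8.4) = 0.476
  y = (-4 - (4)·0.476 - (0.1)·0.000) / (8.1) = -0.729
  z = (1 - (-4)·0.476 - (-1.4)·-0.729) / (8.4) = 0.224
Iteration 2:
  x = (4 - (3)·-0.729 - (1.4)·0.224) / (8.4) = 0.699
  y = (-4 - (4)·0.699 - (0.1)·0.224) / (8.1) = -0.842
  z = (1 - (-4)·0.699 - (-1.4)·-0.842) / (8.4) = 0.312
Iteration 3:
  x = (4 - (3)·-0.842 - (1.4)·0.312) / (8.4) = 0.725
  y = (-4 - (4)·0.725 - (0.1)·0.312) / (8.1) = -0.856
  z = (1 - (-4)·0.725 - (-1.4)·-0.856) / (8.4) = 0.322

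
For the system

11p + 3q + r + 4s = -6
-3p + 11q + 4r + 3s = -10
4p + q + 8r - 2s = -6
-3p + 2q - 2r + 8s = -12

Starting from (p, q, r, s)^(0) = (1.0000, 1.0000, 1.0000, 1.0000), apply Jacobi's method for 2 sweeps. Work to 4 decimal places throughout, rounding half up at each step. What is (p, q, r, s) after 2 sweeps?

Iteration 1:
  p = (-6 - (3)·1.0000 - (1)·1.0000 - (4)·1.0000) / (11) = -1.2727
  q = (-10 - (-3)·1.0000 - (4)·1.0000 - (3)·1.0000) / (11) = -1.2727
  r = (-6 - (4)·1.0000 - (1)·1.0000 - (-2)·1.0000) / (8) = -1.1250
  s = (-12 - (-3)·1.0000 - (2)·1.0000 - (-2)·1.0000) / (8) = -1.1250
Iteration 2:
  p = (-6 - (3)·-1.2727 - (1)·-1.1250 - (4)·-1.1250) / (11) = 0.3130
  q = (-10 - (-3)·-1.2727 - (4)·-1.1250 - (3)·-1.1250) / (11) = -0.5403
  r = (-6 - (4)·-1.2727 - (1)·-1.2727 - (-2)·-1.1250) / (8) = -0.2358
  s = (-12 - (-3)·-1.2727 - (2)·-1.2727 - (-2)·-1.1250) / (8) = -1.9403

(0.3130, -0.5403, -0.2358, -1.9403)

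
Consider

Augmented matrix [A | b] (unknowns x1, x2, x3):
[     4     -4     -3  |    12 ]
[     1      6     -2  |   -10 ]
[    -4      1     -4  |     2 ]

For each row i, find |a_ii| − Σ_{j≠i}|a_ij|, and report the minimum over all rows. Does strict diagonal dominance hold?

-3

row 1: |4| − (4+3) = -3
row 2: |6| − (1+2) = 3
row 3: |-4| − (4+1) = -1
minimum over rows = -3 → not strictly diagonally dominant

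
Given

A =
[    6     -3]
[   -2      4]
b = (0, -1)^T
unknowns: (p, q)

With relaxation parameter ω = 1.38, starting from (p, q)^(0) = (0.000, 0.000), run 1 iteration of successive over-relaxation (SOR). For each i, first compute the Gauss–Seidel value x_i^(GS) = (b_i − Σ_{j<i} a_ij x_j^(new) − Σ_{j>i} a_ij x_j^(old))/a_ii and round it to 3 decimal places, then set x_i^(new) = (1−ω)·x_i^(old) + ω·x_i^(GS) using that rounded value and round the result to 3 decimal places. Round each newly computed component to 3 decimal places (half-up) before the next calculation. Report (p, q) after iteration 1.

Iteration 1:
  p: GS value = (0 - (-3)·0.000) / (6) = 0.000;  p ← (1−ω)·0.000 + ω·0.000 = 0.000
  q: GS value = (-1 - (-2)·0.000) / (4) = -0.250;  q ← (1−ω)·0.000 + ω·-0.250 = -0.345

(0.000, -0.345)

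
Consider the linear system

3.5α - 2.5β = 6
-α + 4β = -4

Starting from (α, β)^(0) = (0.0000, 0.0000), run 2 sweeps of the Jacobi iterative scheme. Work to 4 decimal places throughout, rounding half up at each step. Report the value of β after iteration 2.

Iteration 1:
  α = (6 - (-2.5)·0.0000) / (3.5) = 1.7143
  β = (-4 - (-1)·0.0000) / (4) = -1.0000
Iteration 2:
  α = (6 - (-2.5)·-1.0000) / (3.5) = 1.0000
  β = (-4 - (-1)·1.7143) / (4) = -0.5714

-0.5714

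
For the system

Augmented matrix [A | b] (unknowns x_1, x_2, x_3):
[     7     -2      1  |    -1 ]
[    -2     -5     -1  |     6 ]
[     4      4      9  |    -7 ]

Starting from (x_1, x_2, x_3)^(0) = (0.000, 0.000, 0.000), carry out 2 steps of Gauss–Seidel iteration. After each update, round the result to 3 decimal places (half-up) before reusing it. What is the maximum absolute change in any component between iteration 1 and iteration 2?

0.297

Iteration 1:
  x_1 = (-1 - (-2)·0.000 - (1)·0.000) / (7) = -0.143
  x_2 = (6 - (-2)·-0.143 - (-1)·0.000) / (-5) = -1.143
  x_3 = (-7 - (4)·-0.143 - (4)·-1.143) / (9) = -0.206
Iteration 2:
  x_1 = (-1 - (-2)·-1.143 - (1)·-0.206) / (7) = -0.440
  x_2 = (6 - (-2)·-0.440 - (-1)·-0.206) / (-5) = -0.983
  x_3 = (-7 - (4)·-0.440 - (4)·-0.983) / (9) = -0.145
Change: (-0.297, 0.160, 0.061) → max |·| = 0.297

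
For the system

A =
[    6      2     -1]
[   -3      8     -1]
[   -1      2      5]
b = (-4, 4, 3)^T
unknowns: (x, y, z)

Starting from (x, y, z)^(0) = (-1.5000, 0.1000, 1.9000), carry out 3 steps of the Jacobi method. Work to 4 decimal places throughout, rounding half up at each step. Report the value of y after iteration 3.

0.3010

Iteration 1:
  x = (-4 - (2)·0.1000 - (-1)·1.9000) / (6) = -0.3833
  y = (4 - (-3)·-1.5000 - (-1)·1.9000) / (8) = 0.1750
  z = (3 - (-1)·-1.5000 - (2)·0.1000) / (5) = 0.2600
Iteration 2:
  x = (-4 - (2)·0.1750 - (-1)·0.2600) / (6) = -0.6817
  y = (4 - (-3)·-0.3833 - (-1)·0.2600) / (8) = 0.3888
  z = (3 - (-1)·-0.3833 - (2)·0.1750) / (5) = 0.4533
Iteration 3:
  x = (-4 - (2)·0.3888 - (-1)·0.4533) / (6) = -0.7207
  y = (4 - (-3)·-0.6817 - (-1)·0.4533) / (8) = 0.3010
  z = (3 - (-1)·-0.6817 - (2)·0.3888) / (5) = 0.3081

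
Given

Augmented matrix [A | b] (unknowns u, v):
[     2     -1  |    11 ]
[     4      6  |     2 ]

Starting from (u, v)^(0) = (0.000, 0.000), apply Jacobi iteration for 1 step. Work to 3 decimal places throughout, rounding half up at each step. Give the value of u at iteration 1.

Iteration 1:
  u = (11 - (-1)·0.000) / (2) = 5.500
  v = (2 - (4)·0.000) / (6) = 0.333

5.500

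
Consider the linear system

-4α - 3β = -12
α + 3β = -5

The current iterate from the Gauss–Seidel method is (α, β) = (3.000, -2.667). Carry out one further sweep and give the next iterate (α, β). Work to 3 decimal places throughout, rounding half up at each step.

One sweep:
  α = (-12 - (-3)·-2.667) / (-4) = 5.000
  β = (-5 - (1)·5.000) / (3) = -3.333

(5.000, -3.333)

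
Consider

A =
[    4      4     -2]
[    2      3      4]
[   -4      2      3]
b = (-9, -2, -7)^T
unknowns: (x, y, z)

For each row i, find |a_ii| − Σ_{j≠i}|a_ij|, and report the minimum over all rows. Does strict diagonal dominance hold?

-3

row 1: |4| − (4+2) = -2
row 2: |3| − (2+4) = -3
row 3: |3| − (4+2) = -3
minimum over rows = -3 → not strictly diagonally dominant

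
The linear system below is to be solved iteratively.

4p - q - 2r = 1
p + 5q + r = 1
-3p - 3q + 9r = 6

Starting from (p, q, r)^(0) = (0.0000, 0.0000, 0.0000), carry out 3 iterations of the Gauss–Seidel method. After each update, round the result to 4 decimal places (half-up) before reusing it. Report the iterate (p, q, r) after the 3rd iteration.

Iteration 1:
  p = (1 - (-1)·0.0000 - (-2)·0.0000) / (4) = 0.2500
  q = (1 - (1)·0.2500 - (1)·0.0000) / (5) = 0.1500
  r = (6 - (-3)·0.2500 - (-3)·0.1500) / (9) = 0.8000
Iteration 2:
  p = (1 - (-1)·0.1500 - (-2)·0.8000) / (4) = 0.6875
  q = (1 - (1)·0.6875 - (1)·0.8000) / (5) = -0.0975
  r = (6 - (-3)·0.6875 - (-3)·-0.0975) / (9) = 0.8633
Iteration 3:
  p = (1 - (-1)·-0.0975 - (-2)·0.8633) / (4) = 0.6573
  q = (1 - (1)·0.6573 - (1)·0.8633) / (5) = -0.1041
  r = (6 - (-3)·0.6573 - (-3)·-0.1041) / (9) = 0.8511

(0.6573, -0.1041, 0.8511)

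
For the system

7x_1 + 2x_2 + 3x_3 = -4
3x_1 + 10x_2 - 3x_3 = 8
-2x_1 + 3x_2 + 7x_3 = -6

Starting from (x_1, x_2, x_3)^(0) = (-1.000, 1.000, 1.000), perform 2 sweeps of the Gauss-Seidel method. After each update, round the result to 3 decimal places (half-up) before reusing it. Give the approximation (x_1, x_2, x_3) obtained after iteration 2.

(-0.198, 0.301, -1.043)

Iteration 1:
  x_1 = (-4 - (2)·1.000 - (3)·1.000) / (7) = -1.286
  x_2 = (8 - (3)·-1.286 - (-3)·1.000) / (10) = 1.486
  x_3 = (-6 - (-2)·-1.286 - (3)·1.486) / (7) = -1.861
Iteration 2:
  x_1 = (-4 - (2)·1.486 - (3)·-1.861) / (7) = -0.198
  x_2 = (8 - (3)·-0.198 - (-3)·-1.861) / (10) = 0.301
  x_3 = (-6 - (-2)·-0.198 - (3)·0.301) / (7) = -1.043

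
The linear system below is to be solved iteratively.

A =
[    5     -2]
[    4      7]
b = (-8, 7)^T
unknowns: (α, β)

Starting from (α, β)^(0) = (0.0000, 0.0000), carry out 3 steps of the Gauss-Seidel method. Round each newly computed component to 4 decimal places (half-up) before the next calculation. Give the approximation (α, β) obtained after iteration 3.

(-1.0093, 1.5767)

Iteration 1:
  α = (-8 - (-2)·0.0000) / (5) = -1.6000
  β = (7 - (4)·-1.6000) / (7) = 1.9143
Iteration 2:
  α = (-8 - (-2)·1.9143) / (5) = -0.8343
  β = (7 - (4)·-0.8343) / (7) = 1.4767
Iteration 3:
  α = (-8 - (-2)·1.4767) / (5) = -1.0093
  β = (7 - (4)·-1.0093) / (7) = 1.5767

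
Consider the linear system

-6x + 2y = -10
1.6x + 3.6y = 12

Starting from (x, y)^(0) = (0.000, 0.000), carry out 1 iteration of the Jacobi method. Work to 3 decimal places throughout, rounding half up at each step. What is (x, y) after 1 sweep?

Iteration 1:
  x = (-10 - (2)·0.000) / (-6) = 1.667
  y = (12 - (1.6)·0.000) / (3.6) = 3.333

(1.667, 3.333)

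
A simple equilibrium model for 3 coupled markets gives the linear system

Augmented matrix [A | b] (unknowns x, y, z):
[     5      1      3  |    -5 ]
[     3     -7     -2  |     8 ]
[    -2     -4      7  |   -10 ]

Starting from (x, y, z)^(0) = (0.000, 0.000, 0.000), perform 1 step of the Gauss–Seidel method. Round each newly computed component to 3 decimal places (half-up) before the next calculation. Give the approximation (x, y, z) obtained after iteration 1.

(-1.000, -1.571, -2.612)

Iteration 1:
  x = (-5 - (1)·0.000 - (3)·0.000) / (5) = -1.000
  y = (8 - (3)·-1.000 - (-2)·0.000) / (-7) = -1.571
  z = (-10 - (-2)·-1.000 - (-4)·-1.571) / (7) = -2.612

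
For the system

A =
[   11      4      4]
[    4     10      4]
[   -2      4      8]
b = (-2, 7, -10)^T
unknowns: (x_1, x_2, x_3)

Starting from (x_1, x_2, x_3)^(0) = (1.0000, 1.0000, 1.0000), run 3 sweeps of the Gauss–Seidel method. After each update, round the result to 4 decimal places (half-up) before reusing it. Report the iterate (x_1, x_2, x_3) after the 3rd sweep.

Iteration 1:
  x_1 = (-2 - (4)·1.0000 - (4)·1.0000) / (11) = -0.9091
  x_2 = (7 - (4)·-0.9091 - (4)·1.0000) / (10) = 0.6636
  x_3 = (-10 - (-2)·-0.9091 - (4)·0.6636) / (8) = -1.8091
Iteration 2:
  x_1 = (-2 - (4)·0.6636 - (4)·-1.8091) / (11) = 0.2347
  x_2 = (7 - (4)·0.2347 - (4)·-1.8091) / (10) = 1.3298
  x_3 = (-10 - (-2)·0.2347 - (4)·1.3298) / (8) = -1.8562
Iteration 3:
  x_1 = (-2 - (4)·1.3298 - (4)·-1.8562) / (11) = 0.0096
  x_2 = (7 - (4)·0.0096 - (4)·-1.8562) / (10) = 1.4386
  x_3 = (-10 - (-2)·0.0096 - (4)·1.4386) / (8) = -1.9669

(0.0096, 1.4386, -1.9669)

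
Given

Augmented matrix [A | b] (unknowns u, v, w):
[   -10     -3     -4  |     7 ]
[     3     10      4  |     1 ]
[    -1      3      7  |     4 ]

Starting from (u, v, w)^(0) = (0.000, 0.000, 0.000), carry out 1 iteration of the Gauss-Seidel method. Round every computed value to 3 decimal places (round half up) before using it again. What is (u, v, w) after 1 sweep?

(-0.700, 0.310, 0.339)

Iteration 1:
  u = (7 - (-3)·0.000 - (-4)·0.000) / (-10) = -0.700
  v = (1 - (3)·-0.700 - (4)·0.000) / (10) = 0.310
  w = (4 - (-1)·-0.700 - (3)·0.310) / (7) = 0.339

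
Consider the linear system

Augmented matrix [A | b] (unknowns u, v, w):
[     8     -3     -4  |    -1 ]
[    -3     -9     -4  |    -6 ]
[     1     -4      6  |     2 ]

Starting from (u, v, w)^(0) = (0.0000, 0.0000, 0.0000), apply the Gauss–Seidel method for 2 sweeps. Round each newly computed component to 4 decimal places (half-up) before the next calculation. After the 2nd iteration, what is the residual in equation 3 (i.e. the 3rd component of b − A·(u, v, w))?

-0.0002

Iteration 1:
  u = (-1 - (-3)·0.0000 - (-4)·0.0000) / (8) = -0.1250
  v = (-6 - (-3)·-0.1250 - (-4)·0.0000) / (-9) = 0.7083
  w = (2 - (1)·-0.1250 - (-4)·0.7083) / (6) = 0.8264
Iteration 2:
  u = (-1 - (-3)·0.7083 - (-4)·0.8264) / (8) = 0.5538
  v = (-6 - (-3)·0.5538 - (-4)·0.8264) / (-9) = 0.1148
  w = (2 - (1)·0.5538 - (-4)·0.1148) / (6) = 0.3176
Residual b − A·x = (-3.8156, -2.0350, -0.0002)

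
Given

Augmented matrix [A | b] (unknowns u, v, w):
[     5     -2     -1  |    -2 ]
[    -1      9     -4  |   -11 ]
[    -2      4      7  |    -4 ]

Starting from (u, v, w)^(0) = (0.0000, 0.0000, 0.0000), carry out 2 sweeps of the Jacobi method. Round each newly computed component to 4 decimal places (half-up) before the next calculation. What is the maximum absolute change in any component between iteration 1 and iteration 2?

Iteration 1:
  u = (-2 - (-2)·0.0000 - (-1)·0.0000) / (5) = -0.4000
  v = (-11 - (-1)·0.0000 - (-4)·0.0000) / (9) = -1.2222
  w = (-4 - (-2)·0.0000 - (4)·0.0000) / (7) = -0.5714
Iteration 2:
  u = (-2 - (-2)·-1.2222 - (-1)·-0.5714) / (5) = -1.0032
  v = (-11 - (-1)·-0.4000 - (-4)·-0.5714) / (9) = -1.5206
  w = (-4 - (-2)·-0.4000 - (4)·-1.2222) / (7) = 0.0127
Change: (-0.6032, -0.2984, 0.5841) → max |·| = 0.6032

0.6032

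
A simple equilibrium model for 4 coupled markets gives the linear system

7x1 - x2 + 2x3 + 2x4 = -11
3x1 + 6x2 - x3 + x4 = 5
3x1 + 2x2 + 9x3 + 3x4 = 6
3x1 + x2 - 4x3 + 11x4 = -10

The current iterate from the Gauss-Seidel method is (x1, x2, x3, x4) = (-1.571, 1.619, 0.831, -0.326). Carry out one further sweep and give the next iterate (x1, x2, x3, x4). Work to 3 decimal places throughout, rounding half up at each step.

One sweep:
  x1 = (-11 - (-1)·1.619 - (2)·0.831 - (2)·-0.326) / (7) = -1.484
  x2 = (5 - (3)·-1.484 - (-1)·0.831 - (1)·-0.326) / (6) = 1.768
  x3 = (6 - (3)·-1.484 - (2)·1.768 - (3)·-0.326) / (9) = 0.877
  x4 = (-10 - (3)·-1.484 - (1)·1.768 - (-4)·0.877) / (11) = -0.346

(-1.484, 1.768, 0.877, -0.346)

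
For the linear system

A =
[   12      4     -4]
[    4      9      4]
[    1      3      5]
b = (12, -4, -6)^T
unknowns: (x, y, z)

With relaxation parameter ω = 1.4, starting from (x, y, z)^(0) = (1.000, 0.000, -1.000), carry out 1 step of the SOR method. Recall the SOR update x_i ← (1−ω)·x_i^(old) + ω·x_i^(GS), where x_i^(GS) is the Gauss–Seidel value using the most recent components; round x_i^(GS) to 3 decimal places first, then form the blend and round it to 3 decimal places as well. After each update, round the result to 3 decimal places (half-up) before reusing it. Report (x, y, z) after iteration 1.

Iteration 1:
  x: GS value = (12 - (4)·0.000 - (-4)·-1.000) / (12) = 0.667;  x ← (1−ω)·1.000 + ω·0.667 = 0.534
  y: GS value = (-4 - (4)·0.534 - (4)·-1.000) / (9) = -0.237;  y ← (1−ω)·0.000 + ω·-0.237 = -0.332
  z: GS value = (-6 - (1)·0.534 - (3)·-0.332) / (5) = -1.108;  z ← (1−ω)·-1.000 + ω·-1.108 = -1.151

(0.534, -0.332, -1.151)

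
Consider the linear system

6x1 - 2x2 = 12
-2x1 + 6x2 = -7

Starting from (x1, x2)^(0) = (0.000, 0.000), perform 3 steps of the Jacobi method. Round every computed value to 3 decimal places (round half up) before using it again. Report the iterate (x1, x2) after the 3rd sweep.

Iteration 1:
  x1 = (12 - (-2)·0.000) / (6) = 2.000
  x2 = (-7 - (-2)·0.000) / (6) = -1.167
Iteration 2:
  x1 = (12 - (-2)·-1.167) / (6) = 1.611
  x2 = (-7 - (-2)·2.000) / (6) = -0.500
Iteration 3:
  x1 = (12 - (-2)·-0.500) / (6) = 1.833
  x2 = (-7 - (-2)·1.611) / (6) = -0.630

(1.833, -0.630)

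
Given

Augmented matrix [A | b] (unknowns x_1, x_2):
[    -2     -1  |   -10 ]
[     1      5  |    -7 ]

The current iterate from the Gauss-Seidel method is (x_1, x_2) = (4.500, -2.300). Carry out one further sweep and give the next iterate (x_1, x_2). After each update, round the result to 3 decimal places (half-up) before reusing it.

(6.150, -2.630)

One sweep:
  x_1 = (-10 - (-1)·-2.300) / (-2) = 6.150
  x_2 = (-7 - (1)·6.150) / (5) = -2.630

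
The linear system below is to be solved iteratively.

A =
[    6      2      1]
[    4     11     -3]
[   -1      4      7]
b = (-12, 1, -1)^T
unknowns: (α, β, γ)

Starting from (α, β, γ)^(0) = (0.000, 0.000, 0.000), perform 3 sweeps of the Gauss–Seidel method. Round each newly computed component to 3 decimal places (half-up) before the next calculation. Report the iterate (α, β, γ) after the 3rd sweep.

(-2.073, 0.627, -0.797)

Iteration 1:
  α = (-12 - (2)·0.000 - (1)·0.000) / (6) = -2.000
  β = (1 - (4)·-2.000 - (-3)·0.000) / (11) = 0.818
  γ = (-1 - (-1)·-2.000 - (4)·0.818) / (7) = -0.896
Iteration 2:
  α = (-12 - (2)·0.818 - (1)·-0.896) / (6) = -2.123
  β = (1 - (4)·-2.123 - (-3)·-0.896) / (11) = 0.619
  γ = (-1 - (-1)·-2.123 - (4)·0.619) / (7) = -0.800
Iteration 3:
  α = (-12 - (2)·0.619 - (1)·-0.800) / (6) = -2.073
  β = (1 - (4)·-2.073 - (-3)·-0.800) / (11) = 0.627
  γ = (-1 - (-1)·-2.073 - (4)·0.627) / (7) = -0.797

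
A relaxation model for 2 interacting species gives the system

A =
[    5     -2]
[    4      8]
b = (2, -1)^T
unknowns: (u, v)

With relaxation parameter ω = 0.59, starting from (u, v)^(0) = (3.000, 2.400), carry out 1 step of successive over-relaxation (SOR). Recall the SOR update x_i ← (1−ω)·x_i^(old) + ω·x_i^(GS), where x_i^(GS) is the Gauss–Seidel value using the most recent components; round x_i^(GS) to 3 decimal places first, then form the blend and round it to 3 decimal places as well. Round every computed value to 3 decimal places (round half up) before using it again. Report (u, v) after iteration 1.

(2.032, 0.311)

Iteration 1:
  u: GS value = (2 - (-2)·2.400) / (5) = 1.360;  u ← (1−ω)·3.000 + ω·1.360 = 2.032
  v: GS value = (-1 - (4)·2.032) / (8) = -1.141;  v ← (1−ω)·2.400 + ω·-1.141 = 0.311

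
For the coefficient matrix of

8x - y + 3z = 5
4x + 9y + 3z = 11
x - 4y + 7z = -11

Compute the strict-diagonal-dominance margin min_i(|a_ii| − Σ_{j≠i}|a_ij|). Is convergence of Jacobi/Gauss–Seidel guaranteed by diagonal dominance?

2

row 1: |8| − (1+3) = 4
row 2: |9| − (4+3) = 2
row 3: |7| − (1+4) = 2
minimum over rows = 2 → strictly diagonally dominant (convergence guaranteed)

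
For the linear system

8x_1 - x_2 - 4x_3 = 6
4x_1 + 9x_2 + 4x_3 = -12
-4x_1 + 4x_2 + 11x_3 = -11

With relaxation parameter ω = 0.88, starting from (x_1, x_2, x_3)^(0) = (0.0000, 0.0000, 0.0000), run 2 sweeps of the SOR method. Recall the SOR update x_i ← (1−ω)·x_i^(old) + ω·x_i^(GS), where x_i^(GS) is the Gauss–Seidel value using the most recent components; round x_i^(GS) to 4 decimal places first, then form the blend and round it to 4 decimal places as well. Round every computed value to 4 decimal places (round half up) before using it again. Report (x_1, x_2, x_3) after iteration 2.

(0.4890, -1.4539, -0.2836)

Iteration 1:
  x_1: GS value = (6 - (-1)·0.0000 - (-4)·0.0000) / (8) = 0.7500;  x_1 ← (1−ω)·0.0000 + ω·0.7500 = 0.6600
  x_2: GS value = (-12 - (4)·0.6600 - (4)·0.0000) / (9) = -1.6267;  x_2 ← (1−ω)·0.0000 + ω·-1.6267 = -1.4315
  x_3: GS value = (-11 - (-4)·0.6600 - (4)·-1.4315) / (11) = -0.2395;  x_3 ← (1−ω)·0.0000 + ω·-0.2395 = -0.2108
Iteration 2:
  x_1: GS value = (6 - (-1)·-1.4315 - (-4)·-0.2108) / (8) = 0.4657;  x_1 ← (1−ω)·0.6600 + ω·0.4657 = 0.4890
  x_2: GS value = (-12 - (4)·0.4890 - (4)·-0.2108) / (9) = -1.4570;  x_2 ← (1−ω)·-1.4315 + ω·-1.4570 = -1.4539
  x_3: GS value = (-11 - (-4)·0.4890 - (4)·-1.4539) / (11) = -0.2935;  x_3 ← (1−ω)·-0.2108 + ω·-0.2935 = -0.2836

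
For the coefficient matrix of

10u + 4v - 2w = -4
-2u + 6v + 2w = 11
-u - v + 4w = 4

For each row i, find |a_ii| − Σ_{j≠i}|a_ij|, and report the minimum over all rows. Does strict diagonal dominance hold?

row 1: |10| − (4+2) = 4
row 2: |6| − (2+2) = 2
row 3: |4| − (1+1) = 2
minimum over rows = 2 → strictly diagonally dominant (convergence guaranteed)

2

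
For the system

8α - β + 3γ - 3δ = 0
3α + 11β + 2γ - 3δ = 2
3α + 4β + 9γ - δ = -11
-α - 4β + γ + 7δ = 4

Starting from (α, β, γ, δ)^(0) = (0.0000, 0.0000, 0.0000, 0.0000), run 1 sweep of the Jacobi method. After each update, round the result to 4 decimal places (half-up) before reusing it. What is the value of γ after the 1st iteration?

Iteration 1:
  α = (0 - (-1)·0.0000 - (3)·0.0000 - (-3)·0.0000) / (8) = 0.0000
  β = (2 - (3)·0.0000 - (2)·0.0000 - (-3)·0.0000) / (11) = 0.1818
  γ = (-11 - (3)·0.0000 - (4)·0.0000 - (-1)·0.0000) / (9) = -1.2222
  δ = (4 - (-1)·0.0000 - (-4)·0.0000 - (1)·0.0000) / (7) = 0.5714

-1.2222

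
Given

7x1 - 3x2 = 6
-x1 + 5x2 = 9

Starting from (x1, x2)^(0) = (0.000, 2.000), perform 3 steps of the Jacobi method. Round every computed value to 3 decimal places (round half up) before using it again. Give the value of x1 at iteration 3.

1.776

Iteration 1:
  x1 = (6 - (-3)·2.000) / (7) = 1.714
  x2 = (9 - (-1)·0.000) / (5) = 1.800
Iteration 2:
  x1 = (6 - (-3)·1.800) / (7) = 1.629
  x2 = (9 - (-1)·1.714) / (5) = 2.143
Iteration 3:
  x1 = (6 - (-3)·2.143) / (7) = 1.776
  x2 = (9 - (-1)·1.629) / (5) = 2.126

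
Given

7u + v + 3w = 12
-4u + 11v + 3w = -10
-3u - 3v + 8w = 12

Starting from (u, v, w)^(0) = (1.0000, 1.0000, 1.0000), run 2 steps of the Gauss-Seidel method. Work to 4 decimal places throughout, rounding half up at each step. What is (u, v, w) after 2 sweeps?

Iteration 1:
  u = (12 - (1)·1.0000 - (3)·1.0000) / (7) = 1.1429
  v = (-10 - (-4)·1.1429 - (3)·1.0000) / (11) = -0.7662
  w = (12 - (-3)·1.1429 - (-3)·-0.7662) / (8) = 1.6413
Iteration 2:
  u = (12 - (1)·-0.7662 - (3)·1.6413) / (7) = 1.1203
  v = (-10 - (-4)·1.1203 - (3)·1.6413) / (11) = -0.9493
  w = (12 - (-3)·1.1203 - (-3)·-0.9493) / (8) = 1.5641

(1.1203, -0.9493, 1.5641)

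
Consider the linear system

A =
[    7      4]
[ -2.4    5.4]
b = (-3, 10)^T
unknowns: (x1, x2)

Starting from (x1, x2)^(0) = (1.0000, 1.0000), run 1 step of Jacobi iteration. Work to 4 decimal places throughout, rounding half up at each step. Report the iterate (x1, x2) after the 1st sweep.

(-1.0000, 2.2963)

Iteration 1:
  x1 = (-3 - (4)·1.0000) / (7) = -1.0000
  x2 = (10 - (-2.4)·1.0000) / (5.4) = 2.2963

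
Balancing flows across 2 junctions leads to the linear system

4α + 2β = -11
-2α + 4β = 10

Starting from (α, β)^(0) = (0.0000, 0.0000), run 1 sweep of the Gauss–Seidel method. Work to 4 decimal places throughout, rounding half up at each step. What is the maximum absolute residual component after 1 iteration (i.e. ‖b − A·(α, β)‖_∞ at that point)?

2.2500

Iteration 1:
  α = (-11 - (2)·0.0000) / (4) = -2.7500
  β = (10 - (-2)·-2.7500) / (4) = 1.1250
Residual b − A·x = (-2.2500, 0.0000); ∞-norm = 2.2500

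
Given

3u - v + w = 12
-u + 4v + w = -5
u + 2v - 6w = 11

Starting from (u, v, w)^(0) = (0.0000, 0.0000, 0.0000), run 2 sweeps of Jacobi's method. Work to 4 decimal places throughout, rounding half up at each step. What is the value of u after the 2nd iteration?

Iteration 1:
  u = (12 - (-1)·0.0000 - (1)·0.0000) / (3) = 4.0000
  v = (-5 - (-1)·0.0000 - (1)·0.0000) / (4) = -1.2500
  w = (11 - (1)·0.0000 - (2)·0.0000) / (-6) = -1.8333
Iteration 2:
  u = (12 - (-1)·-1.2500 - (1)·-1.8333) / (3) = 4.1944
  v = (-5 - (-1)·4.0000 - (1)·-1.8333) / (4) = 0.2083
  w = (11 - (1)·4.0000 - (2)·-1.2500) / (-6) = -1.5833

4.1944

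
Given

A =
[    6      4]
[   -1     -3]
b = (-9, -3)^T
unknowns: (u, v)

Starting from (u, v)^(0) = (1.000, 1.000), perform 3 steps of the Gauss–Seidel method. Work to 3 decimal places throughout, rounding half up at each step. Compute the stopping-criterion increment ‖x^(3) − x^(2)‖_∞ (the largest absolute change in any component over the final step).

0.107

Iteration 1:
  u = (-9 - (4)·1.000) / (6) = -2.167
  v = (-3 - (-1)·-2.167) / (-3) = 1.722
Iteration 2:
  u = (-9 - (4)·1.722) / (6) = -2.648
  v = (-3 - (-1)·-2.648) / (-3) = 1.883
Iteration 3:
  u = (-9 - (4)·1.883) / (6) = -2.755
  v = (-3 - (-1)·-2.755) / (-3) = 1.918
Change: (-0.107, 0.035) → max |·| = 0.107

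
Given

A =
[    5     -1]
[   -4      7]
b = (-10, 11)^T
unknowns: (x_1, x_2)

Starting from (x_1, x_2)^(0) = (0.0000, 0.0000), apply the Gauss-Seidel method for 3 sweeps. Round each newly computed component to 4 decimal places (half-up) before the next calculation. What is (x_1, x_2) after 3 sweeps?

Iteration 1:
  x_1 = (-10 - (-1)·0.0000) / (5) = -2.0000
  x_2 = (11 - (-4)·-2.0000) / (7) = 0.4286
Iteration 2:
  x_1 = (-10 - (-1)·0.4286) / (5) = -1.9143
  x_2 = (11 - (-4)·-1.9143) / (7) = 0.4775
Iteration 3:
  x_1 = (-10 - (-1)·0.4775) / (5) = -1.9045
  x_2 = (11 - (-4)·-1.9045) / (7) = 0.4831

(-1.9045, 0.4831)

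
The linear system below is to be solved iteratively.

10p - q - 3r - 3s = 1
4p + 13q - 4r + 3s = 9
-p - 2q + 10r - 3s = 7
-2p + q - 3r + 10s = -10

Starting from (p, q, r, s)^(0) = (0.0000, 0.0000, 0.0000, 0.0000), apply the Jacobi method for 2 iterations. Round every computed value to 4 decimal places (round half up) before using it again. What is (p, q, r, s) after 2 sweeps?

(0.0792, 1.1077, 0.5485, -0.8392)

Iteration 1:
  p = (1 - (-1)·0.0000 - (-3)·0.0000 - (-3)·0.0000) / (10) = 0.1000
  q = (9 - (4)·0.0000 - (-4)·0.0000 - (3)·0.0000) / (13) = 0.6923
  r = (7 - (-1)·0.0000 - (-2)·0.0000 - (-3)·0.0000) / (10) = 0.7000
  s = (-10 - (-2)·0.0000 - (1)·0.0000 - (-3)·0.0000) / (10) = -1.0000
Iteration 2:
  p = (1 - (-1)·0.6923 - (-3)·0.7000 - (-3)·-1.0000) / (10) = 0.0792
  q = (9 - (4)·0.1000 - (-4)·0.7000 - (3)·-1.0000) / (13) = 1.1077
  r = (7 - (-1)·0.1000 - (-2)·0.6923 - (-3)·-1.0000) / (10) = 0.5485
  s = (-10 - (-2)·0.1000 - (1)·0.6923 - (-3)·0.7000) / (10) = -0.8392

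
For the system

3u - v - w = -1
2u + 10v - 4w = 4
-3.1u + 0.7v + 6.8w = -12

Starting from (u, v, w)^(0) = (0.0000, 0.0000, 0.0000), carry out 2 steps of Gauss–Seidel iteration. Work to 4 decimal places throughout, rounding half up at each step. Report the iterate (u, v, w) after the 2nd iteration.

(-0.8327, -0.2193, -2.1217)

Iteration 1:
  u = (-1 - (-1)·0.0000 - (-1)·0.0000) / (3) = -0.3333
  v = (4 - (2)·-0.3333 - (-4)·0.0000) / (10) = 0.4667
  w = (-12 - (-3.1)·-0.3333 - (0.7)·0.4667) / (6.8) = -1.9647
Iteration 2:
  u = (-1 - (-1)·0.4667 - (-1)·-1.9647) / (3) = -0.8327
  v = (4 - (2)·-0.8327 - (-4)·-1.9647) / (10) = -0.2193
  w = (-12 - (-3.1)·-0.8327 - (0.7)·-0.2193) / (6.8) = -2.1217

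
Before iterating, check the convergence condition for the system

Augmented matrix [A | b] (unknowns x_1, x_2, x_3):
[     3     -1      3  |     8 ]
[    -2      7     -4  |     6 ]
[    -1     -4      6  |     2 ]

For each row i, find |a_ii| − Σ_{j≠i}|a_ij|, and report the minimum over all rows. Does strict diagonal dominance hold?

row 1: |3| − (1+3) = -1
row 2: |7| − (2+4) = 1
row 3: |6| − (1+4) = 1
minimum over rows = -1 → not strictly diagonally dominant

-1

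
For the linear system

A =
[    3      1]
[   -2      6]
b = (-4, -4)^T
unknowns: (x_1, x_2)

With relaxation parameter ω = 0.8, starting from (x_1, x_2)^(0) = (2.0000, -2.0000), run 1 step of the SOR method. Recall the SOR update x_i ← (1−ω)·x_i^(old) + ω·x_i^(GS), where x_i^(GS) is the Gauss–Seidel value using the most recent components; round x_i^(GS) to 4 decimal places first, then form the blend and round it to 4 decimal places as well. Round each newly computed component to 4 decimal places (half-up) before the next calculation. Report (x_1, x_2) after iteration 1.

(-0.1334, -0.9689)

Iteration 1:
  x_1: GS value = (-4 - (1)·-2.0000) / (3) = -0.6667;  x_1 ← (1−ω)·2.0000 + ω·-0.6667 = -0.1334
  x_2: GS value = (-4 - (-2)·-0.1334) / (6) = -0.7111;  x_2 ← (1−ω)·-2.0000 + ω·-0.7111 = -0.9689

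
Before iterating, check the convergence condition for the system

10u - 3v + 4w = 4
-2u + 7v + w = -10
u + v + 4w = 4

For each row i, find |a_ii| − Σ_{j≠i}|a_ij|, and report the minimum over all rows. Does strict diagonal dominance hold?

2

row 1: |10| − (3+4) = 3
row 2: |7| − (2+1) = 4
row 3: |4| − (1+1) = 2
minimum over rows = 2 → strictly diagonally dominant (convergence guaranteed)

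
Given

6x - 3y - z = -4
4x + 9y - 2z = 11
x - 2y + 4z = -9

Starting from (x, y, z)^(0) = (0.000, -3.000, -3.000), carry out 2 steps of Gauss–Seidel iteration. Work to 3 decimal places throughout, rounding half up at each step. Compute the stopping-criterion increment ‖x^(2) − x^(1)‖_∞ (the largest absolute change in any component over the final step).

2.752

Iteration 1:
  x = (-4 - (-3)·-3.000 - (-1)·-3.000) / (6) = -2.667
  y = (11 - (4)·-2.667 - (-2)·-3.000) / (9) = 1.741
  z = (-9 - (1)·-2.667 - (-2)·1.741) / (4) = -0.713
Iteration 2:
  x = (-4 - (-3)·1.741 - (-1)·-0.713) / (6) = 0.085
  y = (11 - (4)·0.085 - (-2)·-0.713) / (9) = 1.026
  z = (-9 - (1)·0.085 - (-2)·1.026) / (4) = -1.758
Change: (2.752, -0.715, -1.045) → max |·| = 2.752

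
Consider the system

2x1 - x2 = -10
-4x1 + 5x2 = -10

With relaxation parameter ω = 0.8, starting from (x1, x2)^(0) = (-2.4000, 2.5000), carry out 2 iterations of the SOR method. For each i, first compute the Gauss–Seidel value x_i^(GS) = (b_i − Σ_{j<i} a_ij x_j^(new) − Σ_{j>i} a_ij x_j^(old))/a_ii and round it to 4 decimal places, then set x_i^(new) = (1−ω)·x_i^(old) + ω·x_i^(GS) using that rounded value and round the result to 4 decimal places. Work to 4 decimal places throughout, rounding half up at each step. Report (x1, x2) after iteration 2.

(-6.0269, -6.1226)

Iteration 1:
  x1: GS value = (-10 - (-1)·2.5000) / (2) = -3.7500;  x1 ← (1−ω)·-2.4000 + ω·-3.7500 = -3.4800
  x2: GS value = (-10 - (-4)·-3.4800) / (5) = -4.7840;  x2 ← (1−ω)·2.5000 + ω·-4.7840 = -3.3272
Iteration 2:
  x1: GS value = (-10 - (-1)·-3.3272) / (2) = -6.6636;  x1 ← (1−ω)·-3.4800 + ω·-6.6636 = -6.0269
  x2: GS value = (-10 - (-4)·-6.0269) / (5) = -6.8215;  x2 ← (1−ω)·-3.3272 + ω·-6.8215 = -6.1226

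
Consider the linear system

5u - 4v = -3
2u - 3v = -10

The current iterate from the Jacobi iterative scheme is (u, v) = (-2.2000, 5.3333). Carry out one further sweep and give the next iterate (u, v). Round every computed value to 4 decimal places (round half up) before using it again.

One sweep:
  u = (-3 - (-4)·5.3333) / (5) = 3.6666
  v = (-10 - (2)·-2.2000) / (-3) = 1.8667

(3.6666, 1.8667)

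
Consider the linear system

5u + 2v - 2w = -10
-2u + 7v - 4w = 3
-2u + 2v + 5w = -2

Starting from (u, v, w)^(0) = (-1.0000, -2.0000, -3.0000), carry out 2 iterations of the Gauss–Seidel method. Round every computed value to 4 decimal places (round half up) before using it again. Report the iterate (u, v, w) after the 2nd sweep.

Iteration 1:
  u = (-10 - (2)·-2.0000 - (-2)·-3.0000) / (5) = -2.4000
  v = (3 - (-2)·-2.4000 - (-4)·-3.0000) / (7) = -1.9714
  w = (-2 - (-2)·-2.4000 - (2)·-1.9714) / (5) = -0.5714
Iteration 2:
  u = (-10 - (2)·-1.9714 - (-2)·-0.5714) / (5) = -1.4400
  v = (3 - (-2)·-1.4400 - (-4)·-0.5714) / (7) = -0.3094
  w = (-2 - (-2)·-1.4400 - (2)·-0.3094) / (5) = -0.8522

(-1.4400, -0.3094, -0.8522)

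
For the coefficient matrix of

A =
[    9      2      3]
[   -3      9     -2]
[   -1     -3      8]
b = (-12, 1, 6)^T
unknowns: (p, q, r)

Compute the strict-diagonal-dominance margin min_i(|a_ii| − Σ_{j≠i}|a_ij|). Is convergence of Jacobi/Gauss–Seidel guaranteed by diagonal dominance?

4

row 1: |9| − (2+3) = 4
row 2: |9| − (3+2) = 4
row 3: |8| − (1+3) = 4
minimum over rows = 4 → strictly diagonally dominant (convergence guaranteed)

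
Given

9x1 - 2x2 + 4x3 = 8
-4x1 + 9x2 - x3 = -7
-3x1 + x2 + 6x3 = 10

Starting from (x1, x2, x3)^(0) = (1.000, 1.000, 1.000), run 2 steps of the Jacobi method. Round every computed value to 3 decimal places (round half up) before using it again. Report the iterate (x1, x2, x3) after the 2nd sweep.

Iteration 1:
  x1 = (8 - (-2)·1.000 - (4)·1.000) / (9) = 0.667
  x2 = (-7 - (-4)·1.000 - (-1)·1.000) / (9) = -0.222
  x3 = (10 - (-3)·1.000 - (1)·1.000) / (6) = 2.000
Iteration 2:
  x1 = (8 - (-2)·-0.222 - (4)·2.000) / (9) = -0.049
  x2 = (-7 - (-4)·0.667 - (-1)·2.000) / (9) = -0.259
  x3 = (10 - (-3)·0.667 - (1)·-0.222) / (6) = 2.037

(-0.049, -0.259, 2.037)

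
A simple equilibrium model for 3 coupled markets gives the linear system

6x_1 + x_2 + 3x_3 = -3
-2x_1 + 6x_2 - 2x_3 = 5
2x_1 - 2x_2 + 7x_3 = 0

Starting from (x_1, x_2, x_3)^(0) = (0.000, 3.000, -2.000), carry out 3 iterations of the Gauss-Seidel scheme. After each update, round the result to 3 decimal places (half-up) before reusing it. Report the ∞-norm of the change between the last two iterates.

Iteration 1:
  x_1 = (-3 - (1)·3.000 - (3)·-2.000) / (6) = 0.000
  x_2 = (5 - (-2)·0.000 - (-2)·-2.000) / (6) = 0.167
  x_3 = (0 - (2)·0.000 - (-2)·0.167) / (7) = 0.048
Iteration 2:
  x_1 = (-3 - (1)·0.167 - (3)·0.048) / (6) = -0.552
  x_2 = (5 - (-2)·-0.552 - (-2)·0.048) / (6) = 0.665
  x_3 = (0 - (2)·-0.552 - (-2)·0.665) / (7) = 0.348
Iteration 3:
  x_1 = (-3 - (1)·0.665 - (3)·0.348) / (6) = -0.785
  x_2 = (5 - (-2)·-0.785 - (-2)·0.348) / (6) = 0.688
  x_3 = (0 - (2)·-0.785 - (-2)·0.688) / (7) = 0.421
Change: (-0.233, 0.023, 0.073) → max |·| = 0.233

0.233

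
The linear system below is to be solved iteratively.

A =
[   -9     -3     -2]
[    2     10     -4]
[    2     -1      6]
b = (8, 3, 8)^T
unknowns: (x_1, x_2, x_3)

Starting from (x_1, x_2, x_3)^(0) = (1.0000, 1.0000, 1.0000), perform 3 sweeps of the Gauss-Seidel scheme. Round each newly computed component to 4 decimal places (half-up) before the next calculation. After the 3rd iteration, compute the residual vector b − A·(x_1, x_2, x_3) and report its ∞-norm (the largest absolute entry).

Iteration 1:
  x_1 = (8 - (-3)·1.0000 - (-2)·1.0000) / (-9) = -1.4444
  x_2 = (3 - (2)·-1.4444 - (-4)·1.0000) / (10) = 0.9889
  x_3 = (8 - (2)·-1.4444 - (-1)·0.9889) / (6) = 1.9796
Iteration 2:
  x_1 = (8 - (-3)·0.9889 - (-2)·1.9796) / (-9) = -1.6584
  x_2 = (3 - (2)·-1.6584 - (-4)·1.9796) / (10) = 1.4235
  x_3 = (8 - (2)·-1.6584 - (-1)·1.4235) / (6) = 2.1234
Iteration 3:
  x_1 = (8 - (-3)·1.4235 - (-2)·2.1234) / (-9) = -1.8353
  x_2 = (3 - (2)·-1.8353 - (-4)·2.1234) / (10) = 1.5164
  x_3 = (8 - (2)·-1.8353 - (-1)·1.5164) / (6) = 2.1978
Residual b − A·x = (0.4271, 0.2978, 0.0002); ∞-norm = 0.4271

0.4271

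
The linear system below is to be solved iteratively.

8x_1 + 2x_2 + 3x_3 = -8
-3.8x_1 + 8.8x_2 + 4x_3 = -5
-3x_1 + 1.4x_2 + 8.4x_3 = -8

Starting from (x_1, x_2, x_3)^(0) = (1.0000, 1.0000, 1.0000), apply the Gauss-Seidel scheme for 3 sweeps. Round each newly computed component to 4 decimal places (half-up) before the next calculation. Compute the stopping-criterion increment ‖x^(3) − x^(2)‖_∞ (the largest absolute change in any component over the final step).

Iteration 1:
  x_1 = (-8 - (2)·1.0000 - (3)·1.0000) / (8) = -1.6250
  x_2 = (-5 - (-3.8)·-1.6250 - (4)·1.0000) / (8.8) = -1.7244
  x_3 = (-8 - (-3)·-1.6250 - (1.4)·-1.7244) / (8.4) = -1.2453
Iteration 2:
  x_1 = (-8 - (2)·-1.7244 - (3)·-1.2453) / (8) = -0.1019
  x_2 = (-5 - (-3.8)·-0.1019 - (4)·-1.2453) / (8.8) = -0.0461
  x_3 = (-8 - (-3)·-0.1019 - (1.4)·-0.0461) / (8.4) = -0.9811
Iteration 3:
  x_1 = (-8 - (2)·-0.0461 - (3)·-0.9811) / (8) = -0.6206
  x_2 = (-5 - (-3.8)·-0.6206 - (4)·-0.9811) / (8.8) = -0.3902
  x_3 = (-8 - (-3)·-0.6206 - (1.4)·-0.3902) / (8.4) = -1.1090
Change: (-0.5187, -0.3441, -0.1279) → max |·| = 0.5187

0.5187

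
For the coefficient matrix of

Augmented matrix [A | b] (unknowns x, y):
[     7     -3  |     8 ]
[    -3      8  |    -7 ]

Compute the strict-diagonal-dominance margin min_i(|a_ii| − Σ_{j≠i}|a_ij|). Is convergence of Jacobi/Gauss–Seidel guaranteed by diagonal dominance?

4

row 1: |7| − (3) = 4
row 2: |8| − (3) = 5
minimum over rows = 4 → strictly diagonally dominant (convergence guaranteed)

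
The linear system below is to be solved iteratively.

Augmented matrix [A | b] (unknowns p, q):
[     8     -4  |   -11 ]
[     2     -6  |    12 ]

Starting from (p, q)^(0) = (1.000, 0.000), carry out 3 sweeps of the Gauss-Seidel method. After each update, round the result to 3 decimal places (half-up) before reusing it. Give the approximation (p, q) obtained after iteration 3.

Iteration 1:
  p = (-11 - (-4)·0.000) / (8) = -1.375
  q = (12 - (2)·-1.375) / (-6) = -2.458
Iteration 2:
  p = (-11 - (-4)·-2.458) / (8) = -2.604
  q = (12 - (2)·-2.604) / (-6) = -2.868
Iteration 3:
  p = (-11 - (-4)·-2.868) / (8) = -2.809
  q = (12 - (2)·-2.809) / (-6) = -2.936

(-2.809, -2.936)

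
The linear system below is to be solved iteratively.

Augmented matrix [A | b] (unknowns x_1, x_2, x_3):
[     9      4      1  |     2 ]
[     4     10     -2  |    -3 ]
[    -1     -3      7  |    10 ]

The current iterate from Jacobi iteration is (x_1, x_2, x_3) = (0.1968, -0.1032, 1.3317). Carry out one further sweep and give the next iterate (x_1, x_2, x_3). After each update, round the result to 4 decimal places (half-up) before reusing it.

One sweep:
  x_1 = (2 - (4)·-0.1032 - (1)·1.3317) / (9) = 0.1201
  x_2 = (-3 - (4)·0.1968 - (-2)·1.3317) / (10) = -0.1124
  x_3 = (10 - (-1)·0.1968 - (-3)·-0.1032) / (7) = 1.4125

(0.1201, -0.1124, 1.4125)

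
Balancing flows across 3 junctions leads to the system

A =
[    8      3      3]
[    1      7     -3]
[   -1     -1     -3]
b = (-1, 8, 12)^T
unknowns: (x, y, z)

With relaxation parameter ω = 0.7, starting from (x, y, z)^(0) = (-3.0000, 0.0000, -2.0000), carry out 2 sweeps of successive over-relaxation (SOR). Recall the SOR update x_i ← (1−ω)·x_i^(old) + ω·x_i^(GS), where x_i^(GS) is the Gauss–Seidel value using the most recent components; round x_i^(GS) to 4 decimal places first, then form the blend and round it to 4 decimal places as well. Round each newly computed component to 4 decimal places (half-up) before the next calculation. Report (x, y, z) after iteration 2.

(0.5883, -0.1898, -3.8978)

Iteration 1:
  x: GS value = (-1 - (3)·0.0000 - (3)·-2.0000) / (8) = 0.6250;  x ← (1−ω)·-3.0000 + ω·0.6250 = -0.4625
  y: GS value = (8 - (1)·-0.4625 - (-3)·-2.0000) / (7) = 0.3518;  y ← (1−ω)·0.0000 + ω·0.3518 = 0.2463
  z: GS value = (12 - (-1)·-0.4625 - (-1)·0.2463) / (-3) = -3.9279;  z ← (1−ω)·-2.0000 + ω·-3.9279 = -3.3495
Iteration 2:
  x: GS value = (-1 - (3)·0.2463 - (3)·-3.3495) / (8) = 1.0387;  x ← (1−ω)·-0.4625 + ω·1.0387 = 0.5883
  y: GS value = (8 - (1)·0.5883 - (-3)·-3.3495) / (7) = -0.3767;  y ← (1−ω)·0.2463 + ω·-0.3767 = -0.1898
  z: GS value = (12 - (-1)·0.5883 - (-1)·-0.1898) / (-3) = -4.1328;  z ← (1−ω)·-3.3495 + ω·-4.1328 = -3.8978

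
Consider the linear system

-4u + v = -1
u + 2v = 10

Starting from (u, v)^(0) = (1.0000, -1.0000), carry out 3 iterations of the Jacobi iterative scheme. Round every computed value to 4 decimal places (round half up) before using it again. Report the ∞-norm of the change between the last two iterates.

Iteration 1:
  u = (-1 - (1)·-1.0000) / (-4) = 0.0000
  v = (10 - (1)·1.0000) / (2) = 4.5000
Iteration 2:
  u = (-1 - (1)·4.5000) / (-4) = 1.3750
  v = (10 - (1)·0.0000) / (2) = 5.0000
Iteration 3:
  u = (-1 - (1)·5.0000) / (-4) = 1.5000
  v = (10 - (1)·1.3750) / (2) = 4.3125
Change: (0.1250, -0.6875) → max |·| = 0.6875

0.6875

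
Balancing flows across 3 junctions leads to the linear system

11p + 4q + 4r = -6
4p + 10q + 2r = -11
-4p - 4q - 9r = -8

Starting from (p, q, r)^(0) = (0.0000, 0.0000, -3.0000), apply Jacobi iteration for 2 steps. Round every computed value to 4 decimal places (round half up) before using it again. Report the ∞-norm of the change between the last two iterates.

1.2324

Iteration 1:
  p = (-6 - (4)·0.0000 - (4)·-3.0000) / (11) = 0.5455
  q = (-11 - (4)·0.0000 - (2)·-3.0000) / (10) = -0.5000
  r = (-8 - (-4)·0.0000 - (-4)·0.0000) / (-9) = 0.8889
Iteration 2:
  p = (-6 - (4)·-0.5000 - (4)·0.8889) / (11) = -0.6869
  q = (-11 - (4)·0.5455 - (2)·0.8889) / (10) = -1.4960
  r = (-8 - (-4)·0.5455 - (-4)·-0.5000) / (-9) = 0.8687
Change: (-1.2324, -0.9960, -0.0202) → max |·| = 1.2324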